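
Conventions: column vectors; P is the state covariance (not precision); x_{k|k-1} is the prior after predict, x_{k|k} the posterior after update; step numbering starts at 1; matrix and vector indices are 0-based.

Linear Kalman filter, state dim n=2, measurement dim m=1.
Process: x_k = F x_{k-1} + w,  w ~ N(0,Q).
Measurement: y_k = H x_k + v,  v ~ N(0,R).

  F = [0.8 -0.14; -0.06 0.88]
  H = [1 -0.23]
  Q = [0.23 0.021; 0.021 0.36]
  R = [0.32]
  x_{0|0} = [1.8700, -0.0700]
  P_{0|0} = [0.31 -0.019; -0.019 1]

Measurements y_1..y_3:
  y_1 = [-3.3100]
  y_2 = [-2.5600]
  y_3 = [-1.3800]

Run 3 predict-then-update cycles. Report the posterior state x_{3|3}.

x_post = [-1.2855, 1.7398]

step 1: x^-=[1.5058, -0.1738]  P^-=[0.4523 -0.1306; -0.1306 1.1375]  S=[0.8925]  K=[0.5404; -0.4395]  nu=[-4.8558]  x^+=[-1.1182, 1.9602]  P^+=[0.1916 0.0813; 0.0813 0.9651]
step 2: x^-=[-1.1690, 1.7921]  P^-=[0.3533 -0.0492; -0.0492 1.0995]  S=[0.7541]  K=[0.4835; -0.4005]  nu=[-0.9789]  x^+=[-1.6423, 2.1841]  P^+=[0.1770 0.0969; 0.0969 0.9785]
step 3: x^-=[-1.6196, 2.0206]  P^-=[0.3408 -0.0390; -0.0390 1.1082]  S=[0.7373]  K=[0.4743; -0.3986]  nu=[0.7043]  x^+=[-1.2855, 1.7398]  P^+=[0.1749 0.1004; 0.1004 0.9910]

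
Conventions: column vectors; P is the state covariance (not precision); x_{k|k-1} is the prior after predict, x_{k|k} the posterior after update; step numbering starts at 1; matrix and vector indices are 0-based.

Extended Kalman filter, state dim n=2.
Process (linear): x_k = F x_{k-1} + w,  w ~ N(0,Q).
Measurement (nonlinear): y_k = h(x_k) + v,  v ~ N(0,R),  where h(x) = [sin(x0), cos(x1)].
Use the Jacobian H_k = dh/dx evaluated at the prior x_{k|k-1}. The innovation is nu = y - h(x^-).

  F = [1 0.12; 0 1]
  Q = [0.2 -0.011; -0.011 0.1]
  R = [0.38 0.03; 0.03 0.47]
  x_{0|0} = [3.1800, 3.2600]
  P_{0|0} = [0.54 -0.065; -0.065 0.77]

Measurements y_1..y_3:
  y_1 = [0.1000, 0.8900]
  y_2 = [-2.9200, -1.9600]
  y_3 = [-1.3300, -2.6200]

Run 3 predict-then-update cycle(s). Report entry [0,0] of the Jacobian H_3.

step 1: x^-=[3.5712, 3.2600]  P^-=[0.7355 0.0164; 0.0164 0.8700]  H_jac=[-0.9091 0.0000; 0.0000 0.1181]  S=[0.9879 0.0282; 0.0282 0.4821]  K=[-0.6781 0.0437; -0.0212 0.2144]  nu=[0.5165, 1.8830]  x^+=[3.3033, 3.6528]  P^+=[0.2820 0.0018; 0.0018 0.8476]
step 2: x^-=[3.7416, 3.6528]  P^-=[0.4946 0.0925; 0.0925 0.9476]  H_jac=[-0.8253 0.0000; 0.0000 0.4892]  S=[0.7169 -0.0074; -0.0074 0.6968]  K=[-0.5688 0.0590; -0.0997 0.6643]  nu=[-2.3553, -1.0878]  x^+=[5.0172, 3.1650]  P^+=[0.2598 0.0218; 0.0218 0.6321]
step 3: x^-=[5.3970, 3.1650]  P^-=[0.4741 0.0866; 0.0866 0.7321]  H_jac=[0.6324 0.0000; 0.0000 0.0234]  S=[0.5696 0.0313; 0.0313 0.4704]  K=[0.5280 -0.0308; 0.0945 0.0301]  nu=[-0.5554, -1.6203]  x^+=[5.1537, 3.0638]  P^+=[0.3158 0.0582; 0.0582 0.7264]

H_jac[0,0] = 0.6324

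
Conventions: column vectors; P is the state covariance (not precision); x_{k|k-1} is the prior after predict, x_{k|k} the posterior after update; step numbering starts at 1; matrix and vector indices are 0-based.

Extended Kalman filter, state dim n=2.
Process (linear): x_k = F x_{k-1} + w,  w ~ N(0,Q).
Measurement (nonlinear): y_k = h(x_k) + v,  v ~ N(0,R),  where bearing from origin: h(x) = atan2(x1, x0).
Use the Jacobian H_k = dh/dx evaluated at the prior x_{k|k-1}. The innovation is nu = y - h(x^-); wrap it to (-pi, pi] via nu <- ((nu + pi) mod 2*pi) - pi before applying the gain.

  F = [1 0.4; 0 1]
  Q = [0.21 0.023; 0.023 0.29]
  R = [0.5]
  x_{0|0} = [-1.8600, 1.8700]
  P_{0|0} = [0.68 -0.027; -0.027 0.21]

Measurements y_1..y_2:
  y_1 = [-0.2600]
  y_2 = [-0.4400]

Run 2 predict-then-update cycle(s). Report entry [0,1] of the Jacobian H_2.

H_jac[0,1] = 0.1632

step 1: x^-=[-1.1120, 1.8700]  P^-=[0.9020 0.0800; 0.0800 0.5000]  H_jac=[-0.3951 -0.2349]  S=[0.6832]  K=[-0.5491; -0.2182]  nu=[-2.3673]  x^+=[0.1878, 2.3865]  P^+=[0.6960 -0.0018; -0.0018 0.4675]
step 2: x^-=[1.1424, 2.3865]  P^-=[0.9793 0.2081; 0.2081 0.7575]  H_jac=[-0.3409 0.1632]  S=[0.6108]  K=[-0.4910; 0.0862]  nu=[-1.5643]  x^+=[1.9104, 2.2516]  P^+=[0.8321 0.2340; 0.2340 0.7529]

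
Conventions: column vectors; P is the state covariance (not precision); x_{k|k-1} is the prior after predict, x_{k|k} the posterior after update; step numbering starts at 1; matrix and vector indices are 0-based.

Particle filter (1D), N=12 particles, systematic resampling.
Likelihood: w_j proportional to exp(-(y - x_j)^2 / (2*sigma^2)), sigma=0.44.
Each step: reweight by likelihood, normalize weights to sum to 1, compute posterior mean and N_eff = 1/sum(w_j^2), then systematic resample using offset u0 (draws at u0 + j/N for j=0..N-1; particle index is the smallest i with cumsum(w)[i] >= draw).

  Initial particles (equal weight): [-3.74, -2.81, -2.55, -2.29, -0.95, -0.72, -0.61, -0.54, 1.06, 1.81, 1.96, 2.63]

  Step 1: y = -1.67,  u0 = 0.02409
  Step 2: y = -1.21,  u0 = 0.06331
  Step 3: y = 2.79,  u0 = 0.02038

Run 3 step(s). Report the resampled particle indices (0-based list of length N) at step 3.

step 1: w=[0.0000, 0.0351, 0.1364, 0.3735, 0.2643, 0.0980, 0.0554, 0.0373, 0.0000, 0.0000, 0.0000, 0.0000]  mean=-1.6776  Neff=4.1107  idx=[1, 2, 3, 3, 3, 3, 3, 4, 4, 4, 5, 6]
step 2: w=[0.0004, 0.0026, 0.0133, 0.0133, 0.0133, 0.0133, 0.0133, 0.2264, 0.2264, 0.2264, 0.1450, 0.1064]  mean=-0.9741  Neff=5.3460  idx=[6, 7, 7, 8, 8, 8, 9, 9, 9, 10, 11, 11]
step 3: w=[0.0000, 0.0009, 0.0009, 0.0009, 0.0009, 0.0009, 0.0009, 0.0009, 0.0009, 0.0651, 0.4639, 0.4639]  mean=-0.6196  Neff=2.3005  idx=[9, 10, 10, 10, 10, 10, 10, 11, 11, 11, 11, 11]

resampled_idx = [9, 10, 10, 10, 10, 10, 10, 11, 11, 11, 11, 11]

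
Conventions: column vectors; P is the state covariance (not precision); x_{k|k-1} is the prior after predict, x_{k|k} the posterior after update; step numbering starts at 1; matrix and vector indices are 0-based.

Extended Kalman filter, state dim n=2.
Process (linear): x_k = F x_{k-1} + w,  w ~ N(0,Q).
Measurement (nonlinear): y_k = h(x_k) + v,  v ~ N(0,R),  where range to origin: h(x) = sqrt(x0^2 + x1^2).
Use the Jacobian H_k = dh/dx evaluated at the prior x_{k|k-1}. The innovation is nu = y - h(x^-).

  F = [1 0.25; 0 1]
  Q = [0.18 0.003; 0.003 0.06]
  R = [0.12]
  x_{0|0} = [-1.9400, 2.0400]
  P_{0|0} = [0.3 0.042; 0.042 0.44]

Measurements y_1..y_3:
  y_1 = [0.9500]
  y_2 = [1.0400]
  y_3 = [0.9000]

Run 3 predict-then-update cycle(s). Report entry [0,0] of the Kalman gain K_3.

K[0,0] = 0.3329

step 1: x^-=[-1.4300, 2.0400]  P^-=[0.5285 0.1550; 0.1550 0.5000]  H_jac=[-0.5740 0.8189]  S=[0.4837]  K=[-0.3648; 0.6625]  nu=[-1.5413]  x^+=[-0.8678, 1.0188]  P^+=[0.4641 0.2719; 0.2719 0.2877]
step 2: x^-=[-0.6131, 1.0188]  P^-=[0.7981 0.3468; 0.3468 0.3477]  H_jac=[-0.5156 0.8568]  S=[0.2810]  K=[-0.4068; 0.4239]  nu=[-0.1491]  x^+=[-0.5524, 0.9557]  P^+=[0.7516 0.3953; 0.3953 0.2972]
step 3: x^-=[-0.3135, 0.9557]  P^-=[1.1478 0.4726; 0.4726 0.3572]  H_jac=[-0.3117 0.9502]  S=[0.2741]  K=[0.3329; 0.7009]  nu=[-0.1058]  x^+=[-0.3487, 0.8815]  P^+=[1.1174 0.4086; 0.4086 0.2226]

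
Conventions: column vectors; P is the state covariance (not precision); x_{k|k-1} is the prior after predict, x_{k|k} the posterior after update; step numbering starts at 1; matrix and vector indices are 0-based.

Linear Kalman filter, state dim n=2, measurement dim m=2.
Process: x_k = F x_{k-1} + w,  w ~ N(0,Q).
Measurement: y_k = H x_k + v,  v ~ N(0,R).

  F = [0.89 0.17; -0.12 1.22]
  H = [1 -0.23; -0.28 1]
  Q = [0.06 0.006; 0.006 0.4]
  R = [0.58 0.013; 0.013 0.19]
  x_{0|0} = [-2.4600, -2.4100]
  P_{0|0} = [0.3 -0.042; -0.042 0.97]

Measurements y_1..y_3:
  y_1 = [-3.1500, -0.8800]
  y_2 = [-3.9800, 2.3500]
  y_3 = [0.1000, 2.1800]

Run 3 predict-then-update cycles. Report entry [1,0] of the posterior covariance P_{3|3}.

step 1: x^-=[-2.5991, -2.6450]  P^-=[0.3130 0.1304; 0.1304 1.8604]  S=[0.9314 -0.3637; -0.3637 2.0019]  K=[0.3360 0.0824; 0.0392 0.9182]  nu=[-1.1593, 1.0373]  x^+=[-2.9031, -1.7380]  P^+=[0.2144 0.0800; 0.0800 0.1974]
step 2: x^-=[-2.8792, -1.7720]  P^-=[0.2597 0.1093; 0.1093 0.6734]  S=[0.8251 -0.0982; -0.0982 0.8226]  K=[0.2938 0.0796; 0.0384 0.7861]  nu=[-1.5083, 3.3158]  x^+=[-3.0585, 0.7765]  P^+=[0.1879 0.0715; 0.0715 0.1699]
step 3: x^-=[-2.5900, 1.3144]  P^-=[0.2354 0.0974; 0.0974 0.6346]  S=[0.8042 -0.0952; -0.0952 0.7885]  K=[0.2735 0.0730; 0.0312 0.7740]  nu=[2.9923, 0.1404]  x^+=[-1.7614, 1.5165]  P^+=[0.1748 0.0664; 0.0664 0.1660]

P_post[1,0] = 0.0664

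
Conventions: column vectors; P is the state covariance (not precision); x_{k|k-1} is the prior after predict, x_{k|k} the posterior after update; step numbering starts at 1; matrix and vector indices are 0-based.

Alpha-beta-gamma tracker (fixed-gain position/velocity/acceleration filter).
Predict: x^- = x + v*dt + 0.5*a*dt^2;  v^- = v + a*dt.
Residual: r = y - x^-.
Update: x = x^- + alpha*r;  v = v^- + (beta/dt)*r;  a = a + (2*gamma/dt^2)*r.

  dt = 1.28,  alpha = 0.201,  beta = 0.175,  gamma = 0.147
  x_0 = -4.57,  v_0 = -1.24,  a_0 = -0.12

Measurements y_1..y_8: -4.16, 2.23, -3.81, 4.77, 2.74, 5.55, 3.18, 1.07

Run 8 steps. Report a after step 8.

a_post = -8.1221

step 1: x_pred=-6.2555  r=2.0955  x^+=-5.8343  v^+=-1.1071  a^+=0.2560
step 2: x_pred=-7.0417  r=9.2717  x^+=-5.1781  v^+=0.4882  a^+=1.9198
step 3: x_pred=-2.9805  r=-0.8295  x^+=-3.1472  v^+=2.8321  a^+=1.7709
step 4: x_pred=1.9286  r=2.8414  x^+=2.4997  v^+=5.4873  a^+=2.2808
step 5: x_pred=11.3919  r=-8.6519  x^+=9.6529  v^+=7.2239  a^+=0.7282
step 6: x_pred=19.4960  r=-13.9460  x^+=16.6929  v^+=6.2493  a^+=-1.7743
step 7: x_pred=23.2385  r=-20.0585  x^+=19.2068  v^+=1.2359  a^+=-5.3736
step 8: x_pred=16.3866  r=-15.3166  x^+=13.3080  v^+=-7.7364  a^+=-8.1221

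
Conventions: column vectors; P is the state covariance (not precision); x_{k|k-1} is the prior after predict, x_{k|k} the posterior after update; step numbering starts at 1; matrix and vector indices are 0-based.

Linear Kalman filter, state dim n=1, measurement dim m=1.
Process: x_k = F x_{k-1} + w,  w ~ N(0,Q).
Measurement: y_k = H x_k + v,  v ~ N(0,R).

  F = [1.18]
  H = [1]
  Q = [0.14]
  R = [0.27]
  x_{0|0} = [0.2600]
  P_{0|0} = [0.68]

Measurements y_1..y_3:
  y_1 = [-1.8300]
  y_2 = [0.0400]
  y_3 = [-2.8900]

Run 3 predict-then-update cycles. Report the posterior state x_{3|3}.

step 1: x^-=[0.3068]  P^-=[1.0868]  S=[1.3568]  K=[0.8010]  nu=[-2.1368]  x^+=[-1.4048]  P^+=[0.2163]
step 2: x^-=[-1.6577]  P^-=[0.4411]  S=[0.7111]  K=[0.6203]  nu=[1.6977]  x^+=[-0.6046]  P^+=[0.1675]
step 3: x^-=[-0.7134]  P^-=[0.3732]  S=[0.6432]  K=[0.5802]  nu=[-2.1766]  x^+=[-1.9763]  P^+=[0.1567]

x_post = [-1.9763]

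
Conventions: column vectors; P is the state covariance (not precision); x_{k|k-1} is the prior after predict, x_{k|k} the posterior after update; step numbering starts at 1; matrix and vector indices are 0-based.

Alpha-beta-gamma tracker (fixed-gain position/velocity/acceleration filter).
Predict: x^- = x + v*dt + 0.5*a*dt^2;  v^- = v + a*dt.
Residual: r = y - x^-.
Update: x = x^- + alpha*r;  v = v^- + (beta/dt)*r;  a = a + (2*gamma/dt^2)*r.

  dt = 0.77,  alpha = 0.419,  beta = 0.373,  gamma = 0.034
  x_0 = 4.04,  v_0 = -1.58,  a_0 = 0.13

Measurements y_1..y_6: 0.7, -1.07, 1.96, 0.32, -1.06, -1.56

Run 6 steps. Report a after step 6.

a_post = 0.3194

step 1: x_pred=2.8619  r=-2.1619  x^+=1.9561  v^+=-2.5272  a^+=-0.1180
step 2: x_pred=-0.0248  r=-1.0452  x^+=-0.4627  v^+=-3.1243  a^+=-0.2378
step 3: x_pred=-2.9390  r=4.8990  x^+=-0.8863  v^+=-0.9343  a^+=0.3240
step 4: x_pred=-1.5096  r=1.8296  x^+=-0.7430  v^+=0.2015  a^+=0.5339
step 5: x_pred=-0.4296  r=-0.6304  x^+=-0.6937  v^+=0.3072  a^+=0.4616
step 6: x_pred=-0.3203  r=-1.2397  x^+=-0.8398  v^+=0.0621  a^+=0.3194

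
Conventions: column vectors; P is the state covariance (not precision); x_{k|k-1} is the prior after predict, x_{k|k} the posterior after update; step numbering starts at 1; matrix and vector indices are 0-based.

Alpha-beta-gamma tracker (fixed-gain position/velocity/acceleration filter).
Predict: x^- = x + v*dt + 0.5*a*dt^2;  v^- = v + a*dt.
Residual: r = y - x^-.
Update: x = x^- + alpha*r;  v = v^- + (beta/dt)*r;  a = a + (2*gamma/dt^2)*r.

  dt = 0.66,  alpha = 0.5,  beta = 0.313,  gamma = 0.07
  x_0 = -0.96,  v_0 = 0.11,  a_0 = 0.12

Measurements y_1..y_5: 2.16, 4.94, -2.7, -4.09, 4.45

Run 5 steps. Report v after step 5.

v_post = -0.9237

step 1: x_pred=-0.8613  r=3.0213  x^+=0.6494  v^+=1.6220  a^+=1.0910
step 2: x_pred=1.9575  r=2.9825  x^+=3.4488  v^+=3.7565  a^+=2.0496
step 3: x_pred=6.3745  r=-9.0745  x^+=1.8372  v^+=0.8057  a^+=-0.8669
step 4: x_pred=2.1802  r=-6.2702  x^+=-0.9549  v^+=-2.7400  a^+=-2.8821
step 5: x_pred=-3.3910  r=7.8410  x^+=0.5295  v^+=-0.9237  a^+=-0.3620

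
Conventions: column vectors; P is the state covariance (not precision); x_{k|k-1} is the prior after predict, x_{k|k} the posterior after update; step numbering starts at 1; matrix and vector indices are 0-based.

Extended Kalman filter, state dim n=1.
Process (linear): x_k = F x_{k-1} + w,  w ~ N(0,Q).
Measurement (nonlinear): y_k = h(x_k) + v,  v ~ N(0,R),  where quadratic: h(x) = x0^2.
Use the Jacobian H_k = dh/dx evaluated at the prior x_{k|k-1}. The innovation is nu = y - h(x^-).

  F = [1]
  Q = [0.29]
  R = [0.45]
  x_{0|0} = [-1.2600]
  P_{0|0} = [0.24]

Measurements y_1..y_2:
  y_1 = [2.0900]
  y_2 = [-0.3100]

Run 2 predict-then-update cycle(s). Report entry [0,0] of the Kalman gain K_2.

step 1: x^-=[-1.2600]  P^-=[0.5300]  H_jac=[-2.5200]  S=[3.8157]  K=[-0.3500]  nu=[0.5024]  x^+=[-1.4359]  P^+=[0.0625]
step 2: x^-=[-1.4359]  P^-=[0.3525]  H_jac=[-2.8717]  S=[3.3570]  K=[-0.3015]  nu=[-2.3717]  x^+=[-0.7207]  P^+=[0.0473]

K[0,0] = -0.3015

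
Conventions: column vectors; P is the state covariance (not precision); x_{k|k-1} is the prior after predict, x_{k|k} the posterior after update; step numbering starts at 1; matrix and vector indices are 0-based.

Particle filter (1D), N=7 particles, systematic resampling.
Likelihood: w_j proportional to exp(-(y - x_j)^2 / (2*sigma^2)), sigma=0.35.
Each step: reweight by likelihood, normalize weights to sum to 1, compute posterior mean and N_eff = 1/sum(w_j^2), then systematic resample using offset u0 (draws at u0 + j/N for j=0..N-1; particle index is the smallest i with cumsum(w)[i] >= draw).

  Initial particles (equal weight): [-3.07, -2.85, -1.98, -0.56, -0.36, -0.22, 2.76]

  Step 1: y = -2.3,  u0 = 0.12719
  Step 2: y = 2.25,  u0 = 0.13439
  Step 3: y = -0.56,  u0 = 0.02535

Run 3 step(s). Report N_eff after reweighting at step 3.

N_eff = 7.0000

step 1: w=[0.0856, 0.2802, 0.6341, 0.0000, 0.0000, 0.0000, 0.0000]  mean=-2.3171  Neff=2.0492  idx=[1, 1, 2, 2, 2, 2, 2]
step 2: w=[0.0000, 0.0000, 0.2000, 0.2000, 0.2000, 0.2000, 0.2000]  mean=-1.9800  Neff=5.0000  idx=[2, 3, 4, 4, 5, 6, 6]
step 3: w=[0.1429, 0.1429, 0.1429, 0.1429, 0.1429, 0.1429, 0.1429]  mean=-1.9800  Neff=7.0000  idx=[0, 1, 2, 3, 4, 5, 6]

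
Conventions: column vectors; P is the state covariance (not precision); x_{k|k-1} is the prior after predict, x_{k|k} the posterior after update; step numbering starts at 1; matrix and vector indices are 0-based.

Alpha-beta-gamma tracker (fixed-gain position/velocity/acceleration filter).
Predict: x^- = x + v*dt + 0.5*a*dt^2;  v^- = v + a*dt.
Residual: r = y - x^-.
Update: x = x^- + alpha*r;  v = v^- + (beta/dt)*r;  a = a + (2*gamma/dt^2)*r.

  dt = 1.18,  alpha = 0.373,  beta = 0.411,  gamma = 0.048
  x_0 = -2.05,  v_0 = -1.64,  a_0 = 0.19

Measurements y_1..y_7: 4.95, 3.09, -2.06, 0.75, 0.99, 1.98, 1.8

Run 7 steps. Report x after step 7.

x_post = 1.0799

step 1: x_pred=-3.8529  r=8.8029  x^+=-0.5694  v^+=1.6503  a^+=0.7969
step 2: x_pred=1.9327  r=1.1573  x^+=2.3644  v^+=2.9938  a^+=0.8767
step 3: x_pred=6.5074  r=-8.5674  x^+=3.3118  v^+=1.0442  a^+=0.2860
step 4: x_pred=4.7430  r=-3.9930  x^+=3.2536  v^+=-0.0091  a^+=0.0107
step 5: x_pred=3.2504  r=-2.2604  x^+=2.4073  v^+=-0.7837  a^+=-0.1451
step 6: x_pred=1.3814  r=0.5986  x^+=1.6047  v^+=-0.7465  a^+=-0.1039
step 7: x_pred=0.6515  r=1.1485  x^+=1.0799  v^+=-0.4690  a^+=-0.0247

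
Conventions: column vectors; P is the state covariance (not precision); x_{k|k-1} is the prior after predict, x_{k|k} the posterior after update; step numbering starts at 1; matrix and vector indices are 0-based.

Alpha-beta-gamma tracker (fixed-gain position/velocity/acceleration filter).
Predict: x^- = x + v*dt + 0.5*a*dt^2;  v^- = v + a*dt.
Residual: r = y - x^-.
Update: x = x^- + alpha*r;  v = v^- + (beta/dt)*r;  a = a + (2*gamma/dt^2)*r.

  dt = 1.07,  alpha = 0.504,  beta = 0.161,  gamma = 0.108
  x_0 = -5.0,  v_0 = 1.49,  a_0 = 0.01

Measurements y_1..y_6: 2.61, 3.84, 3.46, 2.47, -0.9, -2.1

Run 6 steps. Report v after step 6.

v_post = -3.4009

step 1: x_pred=-3.4000  r=6.0100  x^+=-0.3709  v^+=2.4050  a^+=1.1439
step 2: x_pred=2.8572  r=0.9828  x^+=3.3525  v^+=3.7768  a^+=1.3293
step 3: x_pred=8.1547  r=-4.6947  x^+=5.7886  v^+=4.4927  a^+=0.4436
step 4: x_pred=10.8497  r=-8.3797  x^+=6.6263  v^+=3.7065  a^+=-1.1374
step 5: x_pred=9.9412  r=-10.8412  x^+=4.4772  v^+=0.8583  a^+=-3.1827
step 6: x_pred=3.5736  r=-5.6736  x^+=0.7141  v^+=-3.4009  a^+=-4.2531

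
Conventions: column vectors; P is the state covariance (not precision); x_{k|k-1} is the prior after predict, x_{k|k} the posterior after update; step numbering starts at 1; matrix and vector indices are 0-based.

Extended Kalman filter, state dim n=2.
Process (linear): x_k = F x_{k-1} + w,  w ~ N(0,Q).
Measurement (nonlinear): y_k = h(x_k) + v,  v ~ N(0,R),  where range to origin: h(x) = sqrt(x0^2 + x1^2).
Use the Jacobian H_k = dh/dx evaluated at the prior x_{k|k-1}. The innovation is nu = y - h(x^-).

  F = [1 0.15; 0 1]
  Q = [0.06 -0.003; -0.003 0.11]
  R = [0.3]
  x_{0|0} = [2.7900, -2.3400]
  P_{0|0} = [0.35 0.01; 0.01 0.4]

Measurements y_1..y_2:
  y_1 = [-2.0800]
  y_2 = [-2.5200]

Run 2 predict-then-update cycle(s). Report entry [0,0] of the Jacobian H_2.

step 1: x^-=[2.4390, -2.3400]  P^-=[0.4220 0.0670; 0.0670 0.5100]  H_jac=[0.7216 -0.6923]  S=[0.6972]  K=[0.3702; -0.4371]  nu=[-5.4600]  x^+=[0.4176, 0.0463]  P^+=[0.3264 0.1798; 0.1798 0.3768]
step 2: x^-=[0.4246, 0.0463]  P^-=[0.4489 0.2333; 0.2333 0.4868]  H_jac=[0.9941 0.1085]  S=[0.7996]  K=[0.5897; 0.3561]  nu=[-2.9471]  x^+=[-1.3133, -1.0032]  P^+=[0.1708 0.0654; 0.0654 0.3854]

H_jac[0,0] = 0.9941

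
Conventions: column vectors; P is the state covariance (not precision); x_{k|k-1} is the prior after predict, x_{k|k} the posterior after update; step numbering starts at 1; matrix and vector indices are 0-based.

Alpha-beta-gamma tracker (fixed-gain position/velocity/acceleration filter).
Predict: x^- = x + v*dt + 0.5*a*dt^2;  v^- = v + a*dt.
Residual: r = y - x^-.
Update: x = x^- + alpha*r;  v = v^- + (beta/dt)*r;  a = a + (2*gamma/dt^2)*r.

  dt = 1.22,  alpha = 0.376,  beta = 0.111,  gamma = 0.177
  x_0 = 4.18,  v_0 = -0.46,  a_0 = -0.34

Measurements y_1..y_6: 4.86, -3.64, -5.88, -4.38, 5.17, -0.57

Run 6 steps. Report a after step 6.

a_post = 6.5785

step 1: x_pred=3.3658  r=1.4942  x^+=3.9276  v^+=-0.7388  a^+=0.0154
step 2: x_pred=3.0377  r=-6.6777  x^+=0.5269  v^+=-1.3276  a^+=-1.5728
step 3: x_pred=-2.2634  r=-3.6166  x^+=-3.6232  v^+=-3.5755  a^+=-2.4330
step 4: x_pred=-9.7960  r=5.4160  x^+=-7.7596  v^+=-6.0510  a^+=-1.1449
step 5: x_pred=-15.9939  r=21.1639  x^+=-8.0362  v^+=-5.5222  a^+=3.8887
step 6: x_pred=-11.8793  r=11.3093  x^+=-7.6270  v^+=0.2510  a^+=6.5785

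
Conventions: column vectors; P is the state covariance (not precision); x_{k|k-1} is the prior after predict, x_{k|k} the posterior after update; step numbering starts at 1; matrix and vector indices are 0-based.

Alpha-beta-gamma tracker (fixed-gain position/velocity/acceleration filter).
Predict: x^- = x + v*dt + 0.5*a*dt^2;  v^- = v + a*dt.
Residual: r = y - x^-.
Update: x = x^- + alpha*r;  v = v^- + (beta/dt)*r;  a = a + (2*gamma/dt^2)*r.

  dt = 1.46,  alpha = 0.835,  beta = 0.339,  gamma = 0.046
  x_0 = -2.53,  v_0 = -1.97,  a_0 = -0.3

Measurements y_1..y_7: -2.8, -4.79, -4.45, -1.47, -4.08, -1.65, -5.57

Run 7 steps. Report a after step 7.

step 1: x_pred=-5.7259  r=2.9259  x^+=-3.2828  v^+=-1.7286  a^+=-0.1737
step 2: x_pred=-5.9917  r=1.2017  x^+=-4.9883  v^+=-1.7032  a^+=-0.1219
step 3: x_pred=-7.6048  r=3.1548  x^+=-4.9706  v^+=-1.1486  a^+=0.0143
step 4: x_pred=-6.6322  r=5.1622  x^+=-2.3218  v^+=0.0709  a^+=0.2371
step 5: x_pred=-1.9655  r=-2.1145  x^+=-3.7311  v^+=-0.0738  a^+=0.1459
step 6: x_pred=-3.6835  r=2.0335  x^+=-1.9855  v^+=0.6113  a^+=0.2336
step 7: x_pred=-0.8441  r=-4.7259  x^+=-4.7902  v^+=-0.1450  a^+=0.0296

a_post = 0.0296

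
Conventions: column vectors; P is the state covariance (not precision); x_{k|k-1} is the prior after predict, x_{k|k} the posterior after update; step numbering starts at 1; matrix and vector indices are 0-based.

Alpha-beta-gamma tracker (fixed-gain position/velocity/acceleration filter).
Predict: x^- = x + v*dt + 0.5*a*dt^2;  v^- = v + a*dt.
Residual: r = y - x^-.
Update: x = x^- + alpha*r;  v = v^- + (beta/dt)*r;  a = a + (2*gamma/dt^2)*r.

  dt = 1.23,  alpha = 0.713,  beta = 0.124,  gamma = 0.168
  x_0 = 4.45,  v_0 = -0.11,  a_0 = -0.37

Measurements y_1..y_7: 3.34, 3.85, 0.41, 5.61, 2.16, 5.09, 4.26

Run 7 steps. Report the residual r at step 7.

step 1: x_pred=4.0348  r=-0.6948  x^+=3.5394  v^+=-0.6351  a^+=-0.5243
step 2: x_pred=2.3616  r=1.4884  x^+=3.4228  v^+=-1.1300  a^+=-0.1937
step 3: x_pred=1.8864  r=-1.4764  x^+=0.8337  v^+=-1.5171  a^+=-0.5216
step 4: x_pred=-1.4270  r=7.0370  x^+=3.5904  v^+=-1.4493  a^+=1.0412
step 5: x_pred=2.5953  r=-0.4353  x^+=2.2849  v^+=-0.2125  a^+=0.9445
step 6: x_pred=2.7380  r=2.3520  x^+=4.4150  v^+=1.1863  a^+=1.4669
step 7: x_pred=6.9838  r=-2.7238  x^+=5.0417  v^+=2.7160  a^+=0.8619

resid = -2.7238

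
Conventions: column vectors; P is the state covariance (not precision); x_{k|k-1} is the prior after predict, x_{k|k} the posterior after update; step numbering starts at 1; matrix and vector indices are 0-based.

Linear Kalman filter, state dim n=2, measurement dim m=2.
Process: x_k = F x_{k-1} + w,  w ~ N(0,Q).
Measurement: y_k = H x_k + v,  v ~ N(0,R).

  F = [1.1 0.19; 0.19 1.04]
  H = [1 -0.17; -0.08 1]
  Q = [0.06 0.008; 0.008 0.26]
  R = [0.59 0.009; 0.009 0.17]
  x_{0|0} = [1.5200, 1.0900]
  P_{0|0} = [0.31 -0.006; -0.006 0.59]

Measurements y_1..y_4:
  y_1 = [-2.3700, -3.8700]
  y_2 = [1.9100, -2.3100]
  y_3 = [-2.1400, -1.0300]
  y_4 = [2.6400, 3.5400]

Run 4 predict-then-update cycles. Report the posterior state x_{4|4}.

x_post = [0.7551, 2.0568]

step 1: x^-=[1.8791, 1.4224]  P^-=[0.4539 0.1823; 0.1823 0.9070]  S=[1.0081 0.0033; 0.0033 1.0507]  K=[0.4190 0.1376; 0.0251 0.8492]  nu=[-4.0073, -5.1421]  x^+=[-0.5078, -3.0451]  P^+=[0.2566 0.0477; 0.0477 0.1484]
step 2: x^-=[-1.1372, -3.2634]  P^-=[0.3958 0.1472; 0.1472 0.4486]  S=[0.9487 0.0503; 0.0503 0.5976]  K=[0.3822 0.1612; 0.0362 0.7280]  nu=[2.4924, 0.8624]  x^+=[-0.0455, -2.5454]  P^+=[0.2354 0.0497; 0.0497 0.1281]
step 3: x^-=[-0.5336, -2.6558]  P^-=[0.3702 0.1411; 0.1411 0.4266]  S=[0.9246 0.0499; 0.0499 0.5764]  K=[0.3658 0.1618; 0.0355 0.7175]  nu=[-2.0579, 1.5831]  x^+=[-1.0302, -1.5930]  P^+=[0.2256 0.0488; 0.0488 0.1262]
step 4: x^-=[-1.4358, -1.8524]  P^-=[0.3579 0.1377; 0.1377 0.4239]  S=[0.9133 0.0479; 0.0479 0.5742]  K=[0.3578 0.1601; 0.0343 0.7163]  nu=[3.7609, 5.2775]  x^+=[0.7551, 2.0568]  P^+=[0.2207 0.0481; 0.0481 0.1259]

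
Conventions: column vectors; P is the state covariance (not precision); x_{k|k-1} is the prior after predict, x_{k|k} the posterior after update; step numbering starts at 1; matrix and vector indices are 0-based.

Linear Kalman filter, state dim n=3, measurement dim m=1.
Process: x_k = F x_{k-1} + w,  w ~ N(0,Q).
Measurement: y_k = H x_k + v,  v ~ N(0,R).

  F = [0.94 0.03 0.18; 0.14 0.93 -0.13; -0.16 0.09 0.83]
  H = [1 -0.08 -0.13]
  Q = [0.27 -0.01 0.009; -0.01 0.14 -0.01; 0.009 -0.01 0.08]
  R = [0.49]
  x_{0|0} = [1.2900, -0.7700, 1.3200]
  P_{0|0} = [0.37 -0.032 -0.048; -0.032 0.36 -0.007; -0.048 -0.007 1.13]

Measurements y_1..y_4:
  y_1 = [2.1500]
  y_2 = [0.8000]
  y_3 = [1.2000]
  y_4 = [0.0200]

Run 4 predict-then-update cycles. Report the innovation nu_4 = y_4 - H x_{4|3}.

innov = [-1.1280]

step 1: x^-=[1.4271, -0.7071, 0.8199]  P^-=[0.6157 -0.0023 0.0842; -0.0023 0.4728 -0.1176; 0.0842 -0.1176 0.8835]  S=[1.0997]  K=[0.5501; -0.0226; -0.0193]  nu=[0.7729]  x^+=[1.8523, -0.7246, 0.8050]  P^+=[0.2829 0.0114 0.0959; 0.0114 0.4723 -0.1181; 0.0959 -0.1181 0.8831]
step 2: x^-=[1.8643, -0.5192, 0.3066]  P^-=[0.5809 0.0011 0.1678; 0.0011 0.5970 -0.1503; 0.1678 -0.1503 0.6560]  S=[1.0388]  K=[0.5381; -0.0261; 0.0910]  nu=[-1.0660]  x^+=[1.2908, -0.4914, 0.2096]  P^+=[0.2801 0.0157 0.1169; 0.0157 0.5962 -0.1478; 0.1169 -0.1478 0.6474]
step 3: x^-=[1.2363, -0.3035, -0.0768]  P^-=[0.5779 0.0066 0.1482; 0.0066 0.7077 -0.1347; 0.1482 -0.1347 0.4844]  S=[1.0382]  K=[0.5375; -0.0313; 0.0925]  nu=[-0.0706]  x^+=[1.1984, -0.3013, -0.0833]  P^+=[0.2779 0.0241 0.0966; 0.0241 0.7067 -0.1317; 0.0966 -0.1317 0.4755]
step 4: x^-=[1.1024, -0.1016, -0.2880]  P^-=[0.5642 0.0254 0.1093; 0.0254 0.7993 -0.0986; 0.1093 -0.0986 0.3744]  S=[1.0311]  K=[0.5314; -0.0249; 0.0664]  nu=[-1.1280]  x^+=[0.5030, -0.0735, -0.3629]  P^+=[0.2730 0.0391 0.0729; 0.0391 0.7986 -0.0968; 0.0729 -0.0968 0.3698]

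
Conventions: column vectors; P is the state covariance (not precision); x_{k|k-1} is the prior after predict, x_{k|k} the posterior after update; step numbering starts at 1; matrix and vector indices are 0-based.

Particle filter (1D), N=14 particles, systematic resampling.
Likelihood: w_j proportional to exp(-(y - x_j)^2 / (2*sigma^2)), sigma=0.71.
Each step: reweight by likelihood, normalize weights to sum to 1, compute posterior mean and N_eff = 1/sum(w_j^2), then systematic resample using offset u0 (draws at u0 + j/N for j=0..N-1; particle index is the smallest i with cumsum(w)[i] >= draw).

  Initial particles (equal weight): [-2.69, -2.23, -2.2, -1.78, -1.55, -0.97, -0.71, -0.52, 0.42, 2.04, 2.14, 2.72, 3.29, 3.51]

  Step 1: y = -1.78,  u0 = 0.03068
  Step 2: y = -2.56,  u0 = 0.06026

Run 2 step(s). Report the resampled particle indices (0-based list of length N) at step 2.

resampled_idx = [0, 1, 1, 2, 2, 3, 4, 4, 5, 6, 7, 8, 9, 12]

step 1: w=[0.0862, 0.1603, 0.1645, 0.1959, 0.1859, 0.1022, 0.0629, 0.0406, 0.0016, 0.0000, 0.0000, 0.0000, 0.0000, 0.0000]  mean=-1.7521  Neff=6.7048  idx=[0, 1, 1, 1, 2, 2, 3, 3, 3, 4, 4, 5, 5, 7]
step 2: w=[0.1232, 0.1125, 0.1125, 0.1125, 0.1102, 0.1102, 0.0685, 0.0685, 0.0685, 0.0455, 0.0455, 0.0102, 0.0102, 0.0020]  mean=-2.0964  Neff=10.4341  idx=[0, 1, 1, 2, 2, 3, 4, 4, 5, 6, 7, 8, 9, 12]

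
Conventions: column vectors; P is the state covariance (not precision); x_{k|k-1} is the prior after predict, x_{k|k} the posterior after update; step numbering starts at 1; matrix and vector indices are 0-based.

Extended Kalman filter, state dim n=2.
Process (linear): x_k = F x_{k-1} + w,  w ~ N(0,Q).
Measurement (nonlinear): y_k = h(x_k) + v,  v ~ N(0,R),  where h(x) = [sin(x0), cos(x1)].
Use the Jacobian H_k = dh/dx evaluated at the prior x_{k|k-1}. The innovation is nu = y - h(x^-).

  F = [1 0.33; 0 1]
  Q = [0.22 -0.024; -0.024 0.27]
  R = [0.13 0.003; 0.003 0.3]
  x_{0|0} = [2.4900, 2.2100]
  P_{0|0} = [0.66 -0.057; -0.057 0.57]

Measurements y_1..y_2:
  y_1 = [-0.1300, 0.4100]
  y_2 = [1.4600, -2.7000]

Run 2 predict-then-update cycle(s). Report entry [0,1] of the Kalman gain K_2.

K[0,1] = -0.0290

step 1: x^-=[3.2193, 2.2100]  P^-=[0.9045 0.1071; 0.1071 0.8400]  H_jac=[-0.9970 0.0000; 0.0000 -0.8026]  S=[1.0290 0.0887; 0.0887 0.8411]  K=[-0.8755 -0.0099; -0.0350 -0.7979]  nu=[-0.0524, 1.0066]  x^+=[3.2552, 1.4087]  P^+=[0.1142 0.0070; 0.0070 0.2984]
step 2: x^-=[3.7201, 1.4087]  P^-=[0.3713 0.0814; 0.0814 0.5684]  H_jac=[-0.8373 0.0000; 0.0000 -0.9869]  S=[0.3903 0.0703; 0.0703 0.8536]  K=[-0.7913 -0.0290; -0.0572 -0.6524]  nu=[2.0068, -2.8614]  x^+=[2.2151, 3.1608]  P^+=[0.1230 0.0112; 0.0112 0.1985]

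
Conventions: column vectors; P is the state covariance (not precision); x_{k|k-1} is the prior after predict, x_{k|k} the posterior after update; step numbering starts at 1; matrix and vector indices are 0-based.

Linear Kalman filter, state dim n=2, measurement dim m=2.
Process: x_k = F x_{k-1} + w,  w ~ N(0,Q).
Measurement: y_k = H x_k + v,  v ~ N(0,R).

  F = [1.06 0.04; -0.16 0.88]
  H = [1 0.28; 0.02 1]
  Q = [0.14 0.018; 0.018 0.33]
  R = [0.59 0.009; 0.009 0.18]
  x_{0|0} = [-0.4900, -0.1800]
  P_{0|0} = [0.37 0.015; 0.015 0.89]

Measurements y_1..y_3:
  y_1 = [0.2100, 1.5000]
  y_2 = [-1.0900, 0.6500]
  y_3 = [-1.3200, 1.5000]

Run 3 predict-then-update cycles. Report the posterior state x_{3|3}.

x_post = [-1.1645, 1.3035]

step 1: x^-=[-0.5266, -0.0800]  P^-=[0.5584 0.0005; 0.0005 1.0245]  S=[1.2290 0.3075; 0.3075 1.2047]  K=[0.4829 -0.1136; 0.0225 0.8447]  nu=[0.7590, 1.5905]  x^+=[-0.3408, 1.2805]  P^+=[0.2900 -0.0219; -0.0219 0.1527]
step 2: x^-=[-0.3100, 1.1814]  P^-=[0.4643 -0.0461; -0.0461 0.4618]  S=[1.0646 0.1012; 0.1012 0.6402]  K=[0.4360 -0.1265; 0.0098 0.7184]  nu=[-1.1108, -0.5252]  x^+=[-0.7278, 0.7931]  P^+=[0.2628 -0.0241; -0.0241 0.1299]
step 3: x^-=[-0.7398, 0.8144]  P^-=[0.4335 -0.0443; -0.0443 0.4441]  S=[1.0335 0.0974; 0.0974 0.6225]  K=[0.4190 -0.1229; 0.0105 0.7104]  nu=[-0.8083, 0.7004]  x^+=[-1.1645, 1.3035]  P^+=[0.2527 -0.0234; -0.0234 0.1284]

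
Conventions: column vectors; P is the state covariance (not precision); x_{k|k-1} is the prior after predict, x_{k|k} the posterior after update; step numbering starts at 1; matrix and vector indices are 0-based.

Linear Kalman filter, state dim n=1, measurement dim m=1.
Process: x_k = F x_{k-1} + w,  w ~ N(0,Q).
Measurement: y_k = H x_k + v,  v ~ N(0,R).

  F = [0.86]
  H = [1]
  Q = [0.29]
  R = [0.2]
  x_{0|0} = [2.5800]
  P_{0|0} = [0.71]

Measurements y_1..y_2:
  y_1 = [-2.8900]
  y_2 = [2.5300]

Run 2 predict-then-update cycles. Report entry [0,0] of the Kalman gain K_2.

K[0,0] = 0.6715

step 1: x^-=[2.2188]  P^-=[0.8151]  S=[1.0151]  K=[0.8030]  nu=[-5.1088]  x^+=[-1.8835]  P^+=[0.1606]
step 2: x^-=[-1.6198]  P^-=[0.4088]  S=[0.6088]  K=[0.6715]  nu=[4.1498]  x^+=[1.1667]  P^+=[0.1343]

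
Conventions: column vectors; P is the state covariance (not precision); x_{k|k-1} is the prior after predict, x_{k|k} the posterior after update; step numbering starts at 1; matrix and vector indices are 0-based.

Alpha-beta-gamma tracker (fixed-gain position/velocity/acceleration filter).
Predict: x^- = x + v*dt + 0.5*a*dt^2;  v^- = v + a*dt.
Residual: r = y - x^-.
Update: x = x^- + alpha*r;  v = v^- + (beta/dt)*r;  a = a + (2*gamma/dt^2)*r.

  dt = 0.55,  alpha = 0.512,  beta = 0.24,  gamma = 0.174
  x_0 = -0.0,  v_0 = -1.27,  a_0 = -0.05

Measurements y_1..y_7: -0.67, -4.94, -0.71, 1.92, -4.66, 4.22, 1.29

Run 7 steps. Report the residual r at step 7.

resid = -5.5709

step 1: x_pred=-0.7061  r=0.0361  x^+=-0.6876  v^+=-1.2818  a^+=-0.0085
step 2: x_pred=-1.3939  r=-3.5461  x^+=-3.2095  v^+=-2.8339  a^+=-4.0880
step 3: x_pred=-5.3864  r=4.6764  x^+=-2.9921  v^+=-3.0417  a^+=1.2918
step 4: x_pred=-4.4696  r=6.3896  x^+=-1.1981  v^+=0.4570  a^+=8.6425
step 5: x_pred=0.3604  r=-5.0204  x^+=-2.2100  v^+=3.0197  a^+=2.8669
step 6: x_pred=-0.1156  r=4.3356  x^+=2.1042  v^+=6.4884  a^+=7.8547
step 7: x_pred=6.8609  r=-5.5709  x^+=4.0086  v^+=8.3775  a^+=1.4459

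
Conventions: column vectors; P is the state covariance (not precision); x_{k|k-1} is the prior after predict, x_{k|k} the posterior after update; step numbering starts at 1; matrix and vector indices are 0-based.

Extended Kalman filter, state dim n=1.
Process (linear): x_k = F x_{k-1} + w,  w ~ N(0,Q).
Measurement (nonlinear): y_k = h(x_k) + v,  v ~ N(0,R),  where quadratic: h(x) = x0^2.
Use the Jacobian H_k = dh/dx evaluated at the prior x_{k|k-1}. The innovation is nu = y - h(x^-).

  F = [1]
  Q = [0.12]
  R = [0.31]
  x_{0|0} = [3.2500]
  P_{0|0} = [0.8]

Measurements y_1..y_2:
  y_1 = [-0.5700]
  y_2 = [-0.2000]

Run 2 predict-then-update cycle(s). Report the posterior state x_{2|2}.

x_post = [0.8806]

step 1: x^-=[3.2500]  P^-=[0.9200]  H_jac=[6.5000]  S=[39.1800]  K=[0.1526]  nu=[-11.1325]  x^+=[1.5509]  P^+=[0.0073]
step 2: x^-=[1.5509]  P^-=[0.1273]  H_jac=[3.1017]  S=[1.5345]  K=[0.2573]  nu=[-2.6052]  x^+=[0.8806]  P^+=[0.0257]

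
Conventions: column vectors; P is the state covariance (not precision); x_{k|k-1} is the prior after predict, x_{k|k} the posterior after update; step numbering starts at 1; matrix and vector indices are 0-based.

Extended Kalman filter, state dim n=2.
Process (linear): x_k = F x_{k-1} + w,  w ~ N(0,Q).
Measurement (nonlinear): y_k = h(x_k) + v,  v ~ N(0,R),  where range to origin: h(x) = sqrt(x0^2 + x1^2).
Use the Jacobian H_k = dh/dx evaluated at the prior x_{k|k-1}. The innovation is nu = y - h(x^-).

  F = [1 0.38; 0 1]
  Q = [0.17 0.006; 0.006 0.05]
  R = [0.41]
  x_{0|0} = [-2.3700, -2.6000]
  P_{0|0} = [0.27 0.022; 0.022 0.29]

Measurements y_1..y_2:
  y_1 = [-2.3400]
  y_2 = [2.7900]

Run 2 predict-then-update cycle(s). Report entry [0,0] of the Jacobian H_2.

H_jac[0,0] = -0.5710

step 1: x^-=[-3.3580, -2.6000]  P^-=[0.4986 0.1382; 0.1382 0.3400]  H_jac=[-0.7907 -0.6122]  S=[0.9830]  K=[-0.4871; -0.3229]  nu=[-6.5869]  x^+=[-0.1492, -0.4729]  P^+=[0.2653 -0.0164; -0.0164 0.2375]
step 2: x^-=[-0.3289, -0.4729]  P^-=[0.4571 0.0798; 0.0798 0.2875]  H_jac=[-0.5710 -0.8210]  S=[0.8276]  K=[-0.3945; -0.3402]  nu=[2.2140]  x^+=[-1.2024, -1.2262]  P^+=[0.3283 -0.0313; -0.0313 0.1917]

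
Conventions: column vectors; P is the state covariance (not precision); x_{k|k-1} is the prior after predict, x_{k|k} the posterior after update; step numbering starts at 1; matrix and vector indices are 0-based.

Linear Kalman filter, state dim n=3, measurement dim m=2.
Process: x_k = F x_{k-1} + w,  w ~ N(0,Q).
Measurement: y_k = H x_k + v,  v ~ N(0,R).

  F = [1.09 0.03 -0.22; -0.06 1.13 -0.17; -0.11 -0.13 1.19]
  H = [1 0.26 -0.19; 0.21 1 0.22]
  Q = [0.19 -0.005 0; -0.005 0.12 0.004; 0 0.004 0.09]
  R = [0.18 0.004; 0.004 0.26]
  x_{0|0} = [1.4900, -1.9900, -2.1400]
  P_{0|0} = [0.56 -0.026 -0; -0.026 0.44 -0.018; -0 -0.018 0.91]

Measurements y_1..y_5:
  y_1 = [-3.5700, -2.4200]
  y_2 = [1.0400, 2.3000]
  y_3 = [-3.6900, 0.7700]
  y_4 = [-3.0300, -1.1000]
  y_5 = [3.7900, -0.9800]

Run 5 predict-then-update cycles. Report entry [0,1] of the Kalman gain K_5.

step 1: x^-=[2.0352, -1.9743, -2.4518]  P^-=[0.8983 -0.0201 -0.3045; -0.0201 0.7206 -0.2626; -0.3045 -0.2626 1.3977]  S=[1.3087 0.2804; 0.2804 0.9357]  K=[0.7516 -0.1167; 0.0162 0.6990; -0.5166 0.1344]  nu=[-5.5577, -0.3337]  x^+=[-2.1033, -2.2974, 0.3743]  P^+=[0.1954 -0.1064 0.1731; -0.1064 0.2567 -0.2390; 0.1731 -0.2390 1.0705]
step 2: x^-=[-2.4439, -2.5334, 0.9754]  P^-=[0.3874 -0.0691 -0.0759; -0.0691 0.5892 -0.5723; -0.0759 -0.5723 1.6382]  S=[0.7158 0.1595; 0.1595 0.6577]  K=[0.5685 -0.1447; 0.1240 0.6523; -0.7100 -0.1743]  nu=[4.3279, 5.1321]  x^+=[-0.7261, 1.3509, -2.9916]  P^+=[0.1685 -0.1138 0.1958; -0.1138 0.2726 -0.3572; 0.1958 -0.3572 1.2180]
step 3: x^-=[-0.0927, 2.0786, -3.6558]  P^-=[0.3528 -0.0443 -0.0879; -0.0443 0.6605 -0.7666; -0.0879 -0.7666 1.8774]  S=[0.7313 0.2106; 0.2106 0.6629]  K=[0.5338 -0.1538; 0.1803 0.6707; -0.7912 -0.3098]  nu=[-4.8323, -0.4849]  x^+=[-2.5976, 0.8822, 0.3180]  P^+=[0.1633 -0.1158 0.1986; -0.1158 0.2876 -0.4010; 0.1986 -0.4010 1.2527]
step 4: x^-=[-2.8748, 1.0987, 0.5494]  P^-=[0.3474 -0.0340 -0.0952; -0.0340 0.6979 -0.8357; -0.0952 -0.8357 1.9395]  S=[0.7457 0.2353; 0.2353 0.6763]  K=[0.5279 -0.1570; 0.1956 0.6815; -0.8011 -0.3556]  nu=[-0.3364, -1.7158]  x^+=[-2.7830, -0.1364, 1.4290]  P^+=[0.1620 -0.1160 0.1969; -0.1160 0.2926 -0.4101; 0.1969 -0.4101 1.2414]
step 5: x^-=[-3.3519, -0.2301, 2.0243]  P^-=[0.3462 -0.0318 -0.0950; -0.0318 0.7073 -0.8464; -0.0950 -0.8464 1.9269]  S=[0.7467 0.2418; 0.2418 0.6813]  K=[0.5278 -0.1580; 0.1972 0.6851; -0.7930 -0.3680]  nu=[7.5864, -0.4914]  x^+=[0.7301, 0.9293, -3.8110]  P^+=[0.1614 -0.1157 0.1947; -0.1157 0.2932 -0.4090; 0.1947 -0.4090 1.2239]

K[0,1] = -0.1580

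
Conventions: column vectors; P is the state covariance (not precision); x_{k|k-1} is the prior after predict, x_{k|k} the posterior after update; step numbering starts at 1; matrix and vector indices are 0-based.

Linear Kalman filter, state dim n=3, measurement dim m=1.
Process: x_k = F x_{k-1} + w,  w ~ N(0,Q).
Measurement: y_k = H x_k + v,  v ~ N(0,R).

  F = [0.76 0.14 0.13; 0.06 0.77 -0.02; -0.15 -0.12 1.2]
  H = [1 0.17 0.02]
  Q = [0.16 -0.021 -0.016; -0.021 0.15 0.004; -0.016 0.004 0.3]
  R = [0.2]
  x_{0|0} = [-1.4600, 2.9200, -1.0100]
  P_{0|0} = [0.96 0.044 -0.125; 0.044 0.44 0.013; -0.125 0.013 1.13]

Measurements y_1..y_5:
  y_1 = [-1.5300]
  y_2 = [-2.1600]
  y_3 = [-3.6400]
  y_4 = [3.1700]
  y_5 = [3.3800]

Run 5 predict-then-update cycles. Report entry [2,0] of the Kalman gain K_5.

step 1: x^-=[-0.8321, 2.1810, -1.3434]  P^-=[0.7274 0.0956 -0.0711; 0.0956 0.4187 -0.0751; -0.0711 -0.0751 1.9980]  S=[0.9694]  K=[0.7656; 0.1705; -0.0453]  nu=[-1.0418]  x^+=[-1.6297, 2.0034, -1.2962]  P^+=[0.1591 -0.0309 -0.0375; -0.0309 0.3906 -0.0677; -0.0375 -0.0677 1.9960]
step 2: x^-=[-1.1266, 1.4708, -1.5514]  P^-=[0.2768 -0.0015 0.2304; -0.0015 0.3823 -0.1431; 0.2304 -0.1431 3.2153]  S=[0.4969]  K=[0.5659; 0.1220; 0.5441]  nu=[-1.2524]  x^+=[-1.8353, 1.3180, -2.2328]  P^+=[0.1177 -0.0358 0.0774; -0.0358 0.3749 -0.1761; 0.0774 -0.1761 3.0682]
step 3: x^-=[-1.5006, 0.9494, -2.5623]  P^-=[0.2885 -0.0222 0.4892; -0.0222 0.3758 -0.2583; 0.4892 -0.2583 4.7478]  S=[0.5115]  K=[0.5757; 0.0715; 1.0562]  nu=[-2.2495]  x^+=[-2.7957, 0.7886, -4.9382]  P^+=[0.1189 -0.0432 0.1782; -0.0432 0.3732 -0.2969; 0.1782 -0.2969 4.1772]
step 4: x^-=[-2.6563, 0.5382, -5.6011]  P^-=[0.3218 -0.0421 0.7344; -0.0421 0.3781 -0.3882; 0.7344 -0.3882 6.3431]  S=[0.5477]  K=[0.6013; 0.0264; 1.4521]  nu=[5.8468]  x^+=[0.8595, 0.6925, 2.8889]  P^+=[0.1238 -0.0508 0.2562; -0.0508 0.3777 -0.4092; 0.2562 -0.4092 5.1883]
step 5: x^-=[1.1257, 0.5270, 3.2546]  P^-=[0.3515 -0.0600 0.9449; -0.0600 0.3838 -0.5102; 0.9449 -0.5102 7.8031]  S=[0.5797]  K=[0.6214; -0.0085; 1.7497]  nu=[2.0996]  x^+=[2.4304, 0.5092, 6.9284]  P^+=[0.1277 -0.0569 0.3146; -0.0569 0.3837 -0.5015; 0.3146 -0.5015 6.0284]

K[2,0] = 1.7497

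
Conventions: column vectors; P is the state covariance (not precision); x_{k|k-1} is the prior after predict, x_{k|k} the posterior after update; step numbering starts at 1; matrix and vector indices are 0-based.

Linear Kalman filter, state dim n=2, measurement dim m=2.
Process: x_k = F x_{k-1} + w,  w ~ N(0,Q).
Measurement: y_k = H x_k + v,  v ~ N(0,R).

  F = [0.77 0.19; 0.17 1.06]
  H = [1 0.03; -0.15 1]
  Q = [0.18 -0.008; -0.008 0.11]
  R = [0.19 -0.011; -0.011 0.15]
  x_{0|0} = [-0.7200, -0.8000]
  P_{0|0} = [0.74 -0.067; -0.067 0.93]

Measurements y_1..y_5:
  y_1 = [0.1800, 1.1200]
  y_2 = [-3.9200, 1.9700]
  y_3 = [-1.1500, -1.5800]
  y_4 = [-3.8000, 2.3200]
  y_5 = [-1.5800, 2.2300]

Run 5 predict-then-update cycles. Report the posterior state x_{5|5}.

x_post = [-1.7263, 1.2480]

step 1: x^-=[-0.7064, -0.9704]  P^-=[0.6327 0.2193; 0.2193 1.1522]  S=[0.8369 0.1470; 0.1470 1.2506]  K=[0.7621 0.0099; 0.1493 0.8774]  nu=[0.9155, 1.9844]  x^+=[0.0110, 0.9075]  P^+=[0.1443 0.0147; 0.0147 0.1322]
step 2: x^-=[0.1809, 0.9638]  P^-=[0.2746 0.0500; 0.0500 0.2680]  S=[0.4679 0.0056; 0.0056 0.4092]  K=[0.5900 0.0134; 0.1164 0.6350]  nu=[-4.1298, 1.0333]  x^+=[-2.2418, 1.1392]  P^+=[0.1116 0.0123; 0.0123 0.0958]
step 3: x^-=[-1.5098, 0.8264]  P^-=[0.2532 0.0363; 0.0363 0.2253]  S=[0.4456 -0.0061; -0.0061 0.3701]  K=[0.5708 0.0049; 0.1048 0.5958]  nu=[0.3350, -2.6329]  x^+=[-1.3314, -0.7070]  P^+=[0.1081 0.0107; 0.0107 0.0898]
step 4: x^-=[-1.1595, -0.9758]  P^-=[0.2504 0.0333; 0.0333 0.2179]  S=[0.4426 -0.0089; -0.0089 0.3635]  K=[0.5681 0.0021; 0.1018 0.5881]  nu=[-2.6112, 3.1219]  x^+=[-2.6363, 0.5944]  P^+=[0.1076 0.0102; 0.0102 0.0886]
step 5: x^-=[-1.9170, 0.1819]  P^-=[0.2500 0.0326; 0.0326 0.2164]  S=[0.4421 -0.0096; -0.0096 0.3622]  K=[0.5676 0.0014; 0.1011 0.5865]  nu=[0.3316, 1.7605]  x^+=[-1.7263, 1.2480]  P^+=[0.1075 0.0101; 0.0101 0.0884]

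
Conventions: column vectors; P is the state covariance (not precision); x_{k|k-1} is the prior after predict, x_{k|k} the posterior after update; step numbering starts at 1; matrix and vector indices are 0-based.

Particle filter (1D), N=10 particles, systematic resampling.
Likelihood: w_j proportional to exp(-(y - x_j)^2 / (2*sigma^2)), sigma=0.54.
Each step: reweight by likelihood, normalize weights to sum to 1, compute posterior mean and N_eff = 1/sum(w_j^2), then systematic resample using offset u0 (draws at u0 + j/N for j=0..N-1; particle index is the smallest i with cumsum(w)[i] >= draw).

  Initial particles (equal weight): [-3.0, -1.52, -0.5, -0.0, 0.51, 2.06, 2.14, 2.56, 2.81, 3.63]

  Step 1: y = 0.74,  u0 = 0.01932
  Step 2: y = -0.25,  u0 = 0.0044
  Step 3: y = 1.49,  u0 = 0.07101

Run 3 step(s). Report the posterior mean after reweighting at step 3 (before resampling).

post_mean = 0.4548

step 1: w=[0.0000, 0.0001, 0.0489, 0.2669, 0.6233, 0.0344, 0.0237, 0.0023, 0.0004, 0.0000]  mean=0.4220  Neff=2.1559  idx=[2, 3, 3, 4, 4, 4, 4, 4, 4, 4]
step 2: w=[0.1697, 0.1697, 0.1697, 0.0701, 0.0701, 0.0701, 0.0701, 0.0701, 0.0701, 0.0701]  mean=0.1656  Neff=8.2784  idx=[0, 0, 1, 1, 2, 2, 4, 5, 7, 8]
step 3: w=[0.0013, 0.0013, 0.0258, 0.0258, 0.0258, 0.0258, 0.2236, 0.2236, 0.2236, 0.2236]  mean=0.4548  Neff=4.9362  idx=[4, 6, 6, 7, 7, 8, 8, 8, 9, 9]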